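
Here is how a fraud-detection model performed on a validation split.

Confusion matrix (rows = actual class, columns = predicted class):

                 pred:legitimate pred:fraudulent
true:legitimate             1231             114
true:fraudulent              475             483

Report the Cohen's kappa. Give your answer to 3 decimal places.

Observed agreement pₒ = trace/N = 1714/2303 = 0.7442
Expected agreement pₑ = Σ (rowᵢ·colᵢ)/N² = (1345·1706 + 958·597)/2303² = 0.5405
κ = (pₒ − pₑ)/(1 − pₑ) = (0.7442 − 0.5405)/(1 − 0.5405) = 0.443

0.443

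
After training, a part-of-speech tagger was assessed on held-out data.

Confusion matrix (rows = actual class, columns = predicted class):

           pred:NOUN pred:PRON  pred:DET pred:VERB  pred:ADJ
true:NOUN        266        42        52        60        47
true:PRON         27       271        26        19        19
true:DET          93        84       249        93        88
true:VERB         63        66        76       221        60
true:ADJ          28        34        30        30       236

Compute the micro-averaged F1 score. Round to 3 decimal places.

Micro-averaging pools counts across classes: ΣTP=1243, ΣFP=1037, ΣFN=1037.
Micro-F1 score = 2·TP/(2·TP+FP+FN) on pooled counts = 0.545 (equals overall accuracy in single-label multiclass).

0.545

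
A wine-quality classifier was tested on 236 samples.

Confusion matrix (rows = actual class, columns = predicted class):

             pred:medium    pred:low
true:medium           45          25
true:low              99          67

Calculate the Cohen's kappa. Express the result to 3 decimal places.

0.036

Observed agreement pₒ = trace/N = 112/236 = 0.4746
Expected agreement pₑ = Σ (rowᵢ·colᵢ)/N² = (70·144 + 166·92)/236² = 0.4552
κ = (pₒ − pₑ)/(1 − pₑ) = (0.4746 − 0.4552)/(1 − 0.4552) = 0.036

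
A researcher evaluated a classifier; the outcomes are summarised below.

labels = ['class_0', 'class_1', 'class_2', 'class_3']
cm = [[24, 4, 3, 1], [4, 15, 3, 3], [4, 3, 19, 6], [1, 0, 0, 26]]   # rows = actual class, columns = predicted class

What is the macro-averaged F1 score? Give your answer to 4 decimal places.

Per-class F1 score (2·TP/(2·TP+FP+FN)):
  class_0: TP=24, FP=4+4+1=9, FN=4+3+1=8 → 48/65 = 0.73846
  class_1: TP=15, FP=4+3+0=7, FN=4+3+3=10 → 30/47 = 0.63830
  class_2: TP=19, FP=3+3+0=6, FN=4+3+6=13 → 38/57 = 0.66667
  class_3: TP=26, FP=1+3+6=10, FN=1+0+0=1 → 52/63 = 0.82540
Macro-F1 score = mean = (0.73846 + 0.63830 + 0.66667 + 0.82540) / 4 = 0.7172

0.7172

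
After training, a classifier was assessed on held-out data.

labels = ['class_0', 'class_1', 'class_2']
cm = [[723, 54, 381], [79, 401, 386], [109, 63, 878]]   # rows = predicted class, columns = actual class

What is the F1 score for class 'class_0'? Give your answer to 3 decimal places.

0.699

F1 score = 2·TP/(2·TP+FP+FN).
class_0: TP=723, FP=54+381=435, FN=79+109=188 → 1446/2069 = 0.6989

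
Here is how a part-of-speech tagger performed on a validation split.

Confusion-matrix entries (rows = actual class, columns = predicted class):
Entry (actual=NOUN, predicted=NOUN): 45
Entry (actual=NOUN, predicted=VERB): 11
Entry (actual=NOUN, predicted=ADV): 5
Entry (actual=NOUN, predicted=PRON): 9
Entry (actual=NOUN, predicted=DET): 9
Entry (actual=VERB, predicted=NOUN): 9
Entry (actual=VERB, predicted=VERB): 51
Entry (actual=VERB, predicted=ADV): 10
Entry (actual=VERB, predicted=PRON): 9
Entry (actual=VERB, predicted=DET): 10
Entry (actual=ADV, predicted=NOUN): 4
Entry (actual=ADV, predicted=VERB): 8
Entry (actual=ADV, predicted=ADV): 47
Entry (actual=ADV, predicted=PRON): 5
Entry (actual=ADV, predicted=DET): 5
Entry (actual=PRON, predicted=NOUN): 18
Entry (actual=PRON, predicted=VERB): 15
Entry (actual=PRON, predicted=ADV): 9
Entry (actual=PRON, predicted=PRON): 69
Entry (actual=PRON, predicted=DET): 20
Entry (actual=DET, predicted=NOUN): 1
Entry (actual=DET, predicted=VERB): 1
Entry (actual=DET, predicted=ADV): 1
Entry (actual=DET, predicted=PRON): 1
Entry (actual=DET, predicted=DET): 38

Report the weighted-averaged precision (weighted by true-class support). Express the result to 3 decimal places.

0.636

Per-class precision (TP/(TP+FP)):
  NOUN: TP=45, FP=9+4+18+1=32 → 45/77 = 0.5844
  VERB: TP=51, FP=11+8+15+1=35 → 51/86 = 0.5930
  ADV: TP=47, FP=5+10+9+1=25 → 47/72 = 0.6528
  PRON: TP=69, FP=9+9+5+1=24 → 69/93 = 0.7419
  DET: TP=38, FP=9+10+5+20=44 → 38/82 = 0.4634
Weighted-precision = Σ (supportᵢ/N)·precisionᵢ with N=410: (79/410)·0.5844 + (89/410)·0.5930 + (69/410)·0.6528 + (131/410)·0.7419 + (42/410)·0.4634 = 0.636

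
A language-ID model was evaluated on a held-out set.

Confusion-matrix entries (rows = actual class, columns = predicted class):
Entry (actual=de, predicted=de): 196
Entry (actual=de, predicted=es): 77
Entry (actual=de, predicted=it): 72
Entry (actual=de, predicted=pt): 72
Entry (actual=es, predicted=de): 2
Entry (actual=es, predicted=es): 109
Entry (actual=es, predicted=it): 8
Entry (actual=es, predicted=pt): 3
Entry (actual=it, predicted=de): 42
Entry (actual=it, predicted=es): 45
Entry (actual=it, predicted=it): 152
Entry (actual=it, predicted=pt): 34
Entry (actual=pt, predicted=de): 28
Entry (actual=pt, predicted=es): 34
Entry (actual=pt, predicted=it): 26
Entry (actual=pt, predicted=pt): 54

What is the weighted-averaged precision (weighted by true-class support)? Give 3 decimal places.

Per-class precision (TP/(TP+FP)):
  de: TP=196, FP=2+42+28=72 → 196/268 = 0.7313
  es: TP=109, FP=77+45+34=156 → 109/265 = 0.4113
  it: TP=152, FP=72+8+26=106 → 152/258 = 0.5891
  pt: TP=54, FP=72+3+34=109 → 54/163 = 0.3313
Weighted-precision = Σ (supportᵢ/N)·precisionᵢ with N=954: (417/954)·0.7313 + (122/954)·0.4113 + (273/954)·0.5891 + (142/954)·0.3313 = 0.590

0.590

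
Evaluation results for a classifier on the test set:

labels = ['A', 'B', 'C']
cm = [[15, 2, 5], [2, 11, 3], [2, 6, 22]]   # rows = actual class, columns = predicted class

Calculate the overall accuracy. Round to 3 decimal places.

Accuracy = trace / total = (15+11+22=48) / 68 = 48/68 = 0.706

0.706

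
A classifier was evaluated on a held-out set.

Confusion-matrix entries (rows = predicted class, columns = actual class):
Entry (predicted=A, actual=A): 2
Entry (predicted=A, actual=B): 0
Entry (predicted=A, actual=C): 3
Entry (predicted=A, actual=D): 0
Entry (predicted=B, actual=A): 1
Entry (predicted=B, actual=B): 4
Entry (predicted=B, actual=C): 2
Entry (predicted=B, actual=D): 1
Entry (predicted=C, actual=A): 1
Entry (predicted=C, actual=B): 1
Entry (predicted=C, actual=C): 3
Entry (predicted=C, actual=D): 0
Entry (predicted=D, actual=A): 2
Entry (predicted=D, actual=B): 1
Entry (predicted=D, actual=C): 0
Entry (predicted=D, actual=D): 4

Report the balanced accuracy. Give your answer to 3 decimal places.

0.544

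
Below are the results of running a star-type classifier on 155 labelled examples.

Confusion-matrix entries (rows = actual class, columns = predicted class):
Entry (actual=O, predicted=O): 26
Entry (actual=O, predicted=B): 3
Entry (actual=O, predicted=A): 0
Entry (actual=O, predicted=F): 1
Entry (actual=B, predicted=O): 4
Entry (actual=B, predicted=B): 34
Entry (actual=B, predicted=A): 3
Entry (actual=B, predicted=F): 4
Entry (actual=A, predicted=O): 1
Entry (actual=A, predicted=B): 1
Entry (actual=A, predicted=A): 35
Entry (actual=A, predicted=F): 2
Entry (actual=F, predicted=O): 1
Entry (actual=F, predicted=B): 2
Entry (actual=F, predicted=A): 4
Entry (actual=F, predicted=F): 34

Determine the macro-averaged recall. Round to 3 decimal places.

Per-class recall (TP/(TP+FN)):
  O: TP=26, FN=3+0+1=4 → 26/30 = 0.8667
  B: TP=34, FN=4+3+4=11 → 34/45 = 0.7556
  A: TP=35, FN=1+1+2=4 → 35/39 = 0.8974
  F: TP=34, FN=1+2+4=7 → 34/41 = 0.8293
Macro-recall = mean = (0.8667 + 0.7556 + 0.8974 + 0.8293) / 4 = 0.837

0.837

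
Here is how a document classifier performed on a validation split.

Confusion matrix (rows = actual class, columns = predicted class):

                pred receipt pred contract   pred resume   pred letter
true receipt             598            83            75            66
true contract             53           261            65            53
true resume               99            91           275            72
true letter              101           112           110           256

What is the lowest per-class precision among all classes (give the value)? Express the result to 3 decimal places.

Per-class precision (TP/(TP+FP)):
  receipt: TP=598, FP=53+99+101=253 → 598/851 = 0.7027
  contract: TP=261, FP=83+91+112=286 → 261/547 = 0.4771
  resume: TP=275, FP=75+65+110=250 → 275/525 = 0.5238
  letter: TP=256, FP=66+53+72=191 → 256/447 = 0.5727
Lowest is class 'contract' with precision = 0.477.

0.477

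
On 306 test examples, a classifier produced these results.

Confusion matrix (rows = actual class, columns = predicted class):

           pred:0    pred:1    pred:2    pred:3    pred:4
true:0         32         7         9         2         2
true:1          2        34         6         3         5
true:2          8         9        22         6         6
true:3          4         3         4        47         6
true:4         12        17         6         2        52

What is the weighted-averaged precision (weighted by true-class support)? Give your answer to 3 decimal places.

Per-class precision (TP/(TP+FP)):
  0: TP=32, FP=2+8+4+12=26 → 32/58 = 0.5517
  1: TP=34, FP=7+9+3+17=36 → 34/70 = 0.4857
  2: TP=22, FP=9+6+4+6=25 → 22/47 = 0.4681
  3: TP=47, FP=2+3+6+2=13 → 47/60 = 0.7833
  4: TP=52, FP=2+5+6+6=19 → 52/71 = 0.7324
Weighted-precision = Σ (supportᵢ/N)·precisionᵢ with N=306: (52/306)·0.5517 + (50/306)·0.4857 + (51/306)·0.4681 + (64/306)·0.7833 + (89/306)·0.7324 = 0.628

0.628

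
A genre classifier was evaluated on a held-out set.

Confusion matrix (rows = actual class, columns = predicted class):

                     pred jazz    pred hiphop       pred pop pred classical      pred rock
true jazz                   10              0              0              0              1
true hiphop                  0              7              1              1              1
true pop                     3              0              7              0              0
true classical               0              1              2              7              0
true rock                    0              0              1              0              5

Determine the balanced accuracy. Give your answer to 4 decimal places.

0.7685

Balanced accuracy = mean of per-class recall.
  jazz: recall = 10/11 = 0.90909
  hiphop: recall = 7/10 = 0.70000
  pop: recall = 7/10 = 0.70000
  classical: recall = 7/10 = 0.70000
  rock: recall = 5/6 = 0.83333
Mean = (0.90909 + 0.70000 + 0.70000 + 0.70000 + 0.83333) / 5 = 0.7685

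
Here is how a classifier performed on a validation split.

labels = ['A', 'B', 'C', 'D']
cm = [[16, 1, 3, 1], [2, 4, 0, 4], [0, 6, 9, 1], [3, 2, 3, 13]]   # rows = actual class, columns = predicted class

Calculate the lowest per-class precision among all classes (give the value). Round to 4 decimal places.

Per-class precision (TP/(TP+FP)):
  A: TP=16, FP=2+0+3=5 → 16/21 = 0.76190
  B: TP=4, FP=1+6+2=9 → 4/13 = 0.30769
  C: TP=9, FP=3+0+3=6 → 9/15 = 0.60000
  D: TP=13, FP=1+4+1=6 → 13/19 = 0.68421
Lowest is class 'B' with precision = 0.3077.

0.3077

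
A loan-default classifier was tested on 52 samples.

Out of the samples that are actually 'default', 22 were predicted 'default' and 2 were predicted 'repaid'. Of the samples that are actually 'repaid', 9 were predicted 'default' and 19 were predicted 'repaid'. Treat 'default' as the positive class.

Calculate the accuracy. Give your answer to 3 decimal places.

Accuracy = (TP+TN)/N = (22+19)/52 = 0.788

0.788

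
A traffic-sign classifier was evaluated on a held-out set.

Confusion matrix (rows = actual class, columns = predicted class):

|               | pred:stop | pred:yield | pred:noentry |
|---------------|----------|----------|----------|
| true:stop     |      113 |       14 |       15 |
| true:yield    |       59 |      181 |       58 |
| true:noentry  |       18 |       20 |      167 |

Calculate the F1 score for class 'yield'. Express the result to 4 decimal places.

0.7057

One-vs-rest for 'yield': TP = diagonal; FP = other classes predicted 'yield'; FN = 'yield' predicted as other.
F1 score = 2·TP/(2·TP+FP+FN).
yield: TP=181, FP=14+20=34, FN=59+58=117 → 362/513 = 0.70565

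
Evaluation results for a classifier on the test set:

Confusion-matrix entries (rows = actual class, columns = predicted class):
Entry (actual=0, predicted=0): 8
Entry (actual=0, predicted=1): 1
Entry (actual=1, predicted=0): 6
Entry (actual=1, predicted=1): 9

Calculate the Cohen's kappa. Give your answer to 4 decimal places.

Observed agreement pₒ = trace/N = 17/24 = 0.70833
Expected agreement pₑ = Σ (rowᵢ·colᵢ)/N² = (9·14 + 15·10)/24² = 0.47917
κ = (pₒ − pₑ)/(1 − pₑ) = (0.70833 − 0.47917)/(1 − 0.47917) = 0.4400

0.4400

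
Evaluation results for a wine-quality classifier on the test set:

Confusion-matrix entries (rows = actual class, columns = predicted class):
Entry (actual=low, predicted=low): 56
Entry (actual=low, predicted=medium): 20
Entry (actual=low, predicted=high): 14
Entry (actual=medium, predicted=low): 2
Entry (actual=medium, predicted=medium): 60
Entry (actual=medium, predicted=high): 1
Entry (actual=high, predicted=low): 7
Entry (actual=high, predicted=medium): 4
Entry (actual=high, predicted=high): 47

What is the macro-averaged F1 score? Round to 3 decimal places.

0.774

Per-class F1 score (2·TP/(2·TP+FP+FN)):
  low: TP=56, FP=2+7=9, FN=20+14=34 → 112/155 = 0.7226
  medium: TP=60, FP=20+4=24, FN=2+1=3 → 120/147 = 0.8163
  high: TP=47, FP=14+1=15, FN=7+4=11 → 94/120 = 0.7833
Macro-F1 score = mean = (0.7226 + 0.8163 + 0.7833) / 3 = 0.774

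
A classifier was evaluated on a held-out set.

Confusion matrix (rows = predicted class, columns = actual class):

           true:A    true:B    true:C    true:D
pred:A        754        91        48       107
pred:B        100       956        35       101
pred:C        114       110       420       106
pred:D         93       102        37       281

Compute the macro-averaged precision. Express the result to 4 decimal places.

Per-class precision (TP/(TP+FP)):
  A: TP=754, FP=91+48+107=246 → 754/1000 = 0.75400
  B: TP=956, FP=100+35+101=236 → 956/1192 = 0.80201
  C: TP=420, FP=114+110+106=330 → 420/750 = 0.56000
  D: TP=281, FP=93+102+37=232 → 281/513 = 0.54776
Macro-precision = mean = (0.75400 + 0.80201 + 0.56000 + 0.54776) / 4 = 0.6659

0.6659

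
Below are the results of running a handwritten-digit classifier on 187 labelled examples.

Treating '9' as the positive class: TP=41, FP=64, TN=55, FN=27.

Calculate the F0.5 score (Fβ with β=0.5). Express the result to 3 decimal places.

Fβ = (1+β²)·TP / ((1+β²)·TP + β²·FN + FP), with β²=1/4
= 1.25·41 / (1.25·41 + 0.25·27 + 64) = 0.420

0.420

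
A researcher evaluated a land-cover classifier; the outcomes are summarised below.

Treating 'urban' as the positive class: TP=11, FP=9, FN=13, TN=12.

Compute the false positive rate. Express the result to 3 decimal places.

0.429

FPR = FP/(FP+TN) = 9/(9+12) = 0.429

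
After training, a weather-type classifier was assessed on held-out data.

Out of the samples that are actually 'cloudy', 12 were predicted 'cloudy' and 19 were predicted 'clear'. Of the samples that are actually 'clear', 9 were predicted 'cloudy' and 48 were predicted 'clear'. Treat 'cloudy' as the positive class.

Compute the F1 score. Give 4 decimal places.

0.4615

Precision = TP/(TP+FP) = 12/21 = 0.5714
Recall = TP/(TP+FN) = 12/31 = 0.3871
F1 = 2·TP/(2·TP+FP+FN) = 24/52 = 0.4615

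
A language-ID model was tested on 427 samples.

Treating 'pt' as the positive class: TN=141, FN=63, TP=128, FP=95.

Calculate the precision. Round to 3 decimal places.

0.574

Precision = TP/(TP+FP) = 128/(128+95) = 128/223 = 0.574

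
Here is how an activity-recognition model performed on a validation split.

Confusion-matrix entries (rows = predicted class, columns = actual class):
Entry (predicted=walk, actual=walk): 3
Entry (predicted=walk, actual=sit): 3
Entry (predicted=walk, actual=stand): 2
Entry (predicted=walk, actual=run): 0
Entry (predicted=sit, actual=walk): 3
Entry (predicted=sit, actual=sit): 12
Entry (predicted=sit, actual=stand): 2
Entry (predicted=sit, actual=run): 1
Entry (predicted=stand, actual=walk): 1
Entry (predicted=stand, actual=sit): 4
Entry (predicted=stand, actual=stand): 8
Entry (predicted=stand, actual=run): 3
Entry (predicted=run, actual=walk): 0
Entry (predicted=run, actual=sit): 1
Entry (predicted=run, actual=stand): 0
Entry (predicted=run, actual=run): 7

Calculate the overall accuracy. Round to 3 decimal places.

Accuracy = trace / total = (3+12+8+7=30) / 50 = 30/50 = 0.600

0.600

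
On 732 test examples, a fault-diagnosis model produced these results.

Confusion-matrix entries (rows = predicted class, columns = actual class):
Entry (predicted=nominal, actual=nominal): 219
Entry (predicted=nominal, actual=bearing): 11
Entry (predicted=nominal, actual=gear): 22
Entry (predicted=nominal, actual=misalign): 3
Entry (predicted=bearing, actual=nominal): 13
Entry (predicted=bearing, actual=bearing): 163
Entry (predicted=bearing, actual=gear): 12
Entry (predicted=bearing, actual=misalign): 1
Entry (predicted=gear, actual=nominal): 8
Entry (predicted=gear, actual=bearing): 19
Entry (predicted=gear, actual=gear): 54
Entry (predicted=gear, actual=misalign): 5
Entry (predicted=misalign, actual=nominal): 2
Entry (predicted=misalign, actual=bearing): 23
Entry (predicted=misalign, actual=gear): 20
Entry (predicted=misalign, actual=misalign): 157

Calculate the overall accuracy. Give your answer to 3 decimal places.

0.810

Accuracy = trace / total = (219+163+54+157=593) / 732 = 593/732 = 0.810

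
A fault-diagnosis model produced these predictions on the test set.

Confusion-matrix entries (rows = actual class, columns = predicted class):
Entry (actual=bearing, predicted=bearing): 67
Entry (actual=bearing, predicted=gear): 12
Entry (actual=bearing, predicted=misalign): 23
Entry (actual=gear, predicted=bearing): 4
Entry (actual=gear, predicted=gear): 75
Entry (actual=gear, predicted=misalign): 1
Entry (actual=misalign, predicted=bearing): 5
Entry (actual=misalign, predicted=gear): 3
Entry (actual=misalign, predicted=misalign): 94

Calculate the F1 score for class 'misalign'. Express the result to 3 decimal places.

0.855

Treat 'misalign' as positive and all other classes as negative.
F1 score = 2·TP/(2·TP+FP+FN).
misalign: TP=94, FP=23+1=24, FN=5+3=8 → 188/220 = 0.8545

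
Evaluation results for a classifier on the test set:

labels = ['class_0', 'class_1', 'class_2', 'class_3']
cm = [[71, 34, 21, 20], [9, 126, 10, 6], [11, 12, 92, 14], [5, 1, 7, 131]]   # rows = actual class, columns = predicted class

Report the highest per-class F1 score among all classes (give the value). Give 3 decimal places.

0.832

Per-class F1 score (2·TP/(2·TP+FP+FN)):
  class_0: TP=71, FP=9+11+5=25, FN=34+21+20=75 → 142/242 = 0.5868
  class_1: TP=126, FP=34+12+1=47, FN=9+10+6=25 → 252/324 = 0.7778
  class_2: TP=92, FP=21+10+7=38, FN=11+12+14=37 → 184/259 = 0.7104
  class_3: TP=131, FP=20+6+14=40, FN=5+1+7=13 → 262/315 = 0.8317
Highest is class 'class_3' with F1 score = 0.832.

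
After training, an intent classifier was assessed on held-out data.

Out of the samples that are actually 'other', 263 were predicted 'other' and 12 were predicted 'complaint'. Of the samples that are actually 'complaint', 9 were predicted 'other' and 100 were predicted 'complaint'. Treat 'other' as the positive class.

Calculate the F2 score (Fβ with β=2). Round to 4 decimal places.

0.9585

Fβ = (1+β²)·TP / ((1+β²)·TP + β²·FN + FP), with β²=4
= 5·263 / (5·263 + 4·12 + 9) = 0.9585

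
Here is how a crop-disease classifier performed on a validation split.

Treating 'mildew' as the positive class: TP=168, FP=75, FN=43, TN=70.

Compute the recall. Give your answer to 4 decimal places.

0.7962

Recall = TP/(TP+FN) = 168/(168+43) = 168/211 = 0.7962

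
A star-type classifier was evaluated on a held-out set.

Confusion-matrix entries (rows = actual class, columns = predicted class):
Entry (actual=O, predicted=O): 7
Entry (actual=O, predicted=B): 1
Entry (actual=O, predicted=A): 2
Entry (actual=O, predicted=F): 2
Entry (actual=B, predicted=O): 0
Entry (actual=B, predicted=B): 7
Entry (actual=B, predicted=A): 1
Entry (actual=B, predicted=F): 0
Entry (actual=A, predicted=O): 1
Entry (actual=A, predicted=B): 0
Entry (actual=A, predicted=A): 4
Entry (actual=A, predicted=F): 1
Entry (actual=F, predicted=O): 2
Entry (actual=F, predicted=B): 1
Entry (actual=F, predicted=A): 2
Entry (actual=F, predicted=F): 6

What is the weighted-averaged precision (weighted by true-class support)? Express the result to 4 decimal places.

Per-class precision (TP/(TP+FP)):
  O: TP=7, FP=0+1+2=3 → 7/10 = 0.70000
  B: TP=7, FP=1+0+1=2 → 7/9 = 0.77778
  A: TP=4, FP=2+1+2=5 → 4/9 = 0.44444
  F: TP=6, FP=2+0+1=3 → 6/9 = 0.66667
Weighted-precision = Σ (supportᵢ/N)·precisionᵢ with N=37: (12/37)·0.70000 + (8/37)·0.77778 + (6/37)·0.44444 + (11/37)·0.66667 = 0.6655

0.6655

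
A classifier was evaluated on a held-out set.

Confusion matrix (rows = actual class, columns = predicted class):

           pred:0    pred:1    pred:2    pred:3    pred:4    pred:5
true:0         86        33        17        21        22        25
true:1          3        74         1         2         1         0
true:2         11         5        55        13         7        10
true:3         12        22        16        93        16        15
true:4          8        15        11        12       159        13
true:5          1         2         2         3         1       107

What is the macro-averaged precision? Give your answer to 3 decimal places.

0.631

Per-class precision (TP/(TP+FP)):
  0: TP=86, FP=3+11+12+8+1=35 → 86/121 = 0.7107
  1: TP=74, FP=33+5+22+15+2=77 → 74/151 = 0.4901
  2: TP=55, FP=17+1+16+11+2=47 → 55/102 = 0.5392
  3: TP=93, FP=21+2+13+12+3=51 → 93/144 = 0.6458
  4: TP=159, FP=22+1+7+16+1=47 → 159/206 = 0.7718
  5: TP=107, FP=25+0+10+15+13=63 → 107/170 = 0.6294
Macro-precision = mean = (0.7107 + 0.4901 + 0.5392 + 0.6458 + 0.7718 + 0.6294) / 6 = 0.631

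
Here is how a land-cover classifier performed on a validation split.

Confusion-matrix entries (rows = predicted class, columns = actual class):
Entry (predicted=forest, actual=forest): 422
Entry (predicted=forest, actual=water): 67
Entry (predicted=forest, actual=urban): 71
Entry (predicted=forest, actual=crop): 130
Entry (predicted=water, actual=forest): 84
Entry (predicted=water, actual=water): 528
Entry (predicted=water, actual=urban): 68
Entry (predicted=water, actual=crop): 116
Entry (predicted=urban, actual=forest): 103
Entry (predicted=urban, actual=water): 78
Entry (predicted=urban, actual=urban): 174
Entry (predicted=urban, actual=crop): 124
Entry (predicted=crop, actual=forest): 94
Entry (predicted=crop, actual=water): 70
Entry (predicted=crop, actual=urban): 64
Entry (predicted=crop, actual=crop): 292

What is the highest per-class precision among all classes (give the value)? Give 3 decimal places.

0.663

Per-class precision (TP/(TP+FP)):
  forest: TP=422, FP=67+71+130=268 → 422/690 = 0.6116
  water: TP=528, FP=84+68+116=268 → 528/796 = 0.6633
  urban: TP=174, FP=103+78+124=305 → 174/479 = 0.3633
  crop: TP=292, FP=94+70+64=228 → 292/520 = 0.5615
Highest is class 'water' with precision = 0.663.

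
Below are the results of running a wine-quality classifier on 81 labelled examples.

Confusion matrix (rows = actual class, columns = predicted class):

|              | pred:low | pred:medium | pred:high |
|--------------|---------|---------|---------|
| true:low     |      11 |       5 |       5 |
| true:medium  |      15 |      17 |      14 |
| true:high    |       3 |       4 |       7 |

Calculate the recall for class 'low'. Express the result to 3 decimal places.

0.524

One-vs-rest for 'low': TP = diagonal; FP = other classes predicted 'low'; FN = 'low' predicted as other.
recall = TP/(TP+FN).
low: TP=11, FN=5+5=10 → 11/21 = 0.5238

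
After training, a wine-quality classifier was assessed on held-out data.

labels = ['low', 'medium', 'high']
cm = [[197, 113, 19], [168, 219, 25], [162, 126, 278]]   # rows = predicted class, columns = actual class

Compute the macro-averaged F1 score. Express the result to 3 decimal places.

Per-class F1 score (2·TP/(2·TP+FP+FN)):
  low: TP=197, FP=113+19=132, FN=168+162=330 → 394/856 = 0.4603
  medium: TP=219, FP=168+25=193, FN=113+126=239 → 438/870 = 0.5034
  high: TP=278, FP=162+126=288, FN=19+25=44 → 556/888 = 0.6261
Macro-F1 score = mean = (0.4603 + 0.5034 + 0.6261) / 3 = 0.530

0.530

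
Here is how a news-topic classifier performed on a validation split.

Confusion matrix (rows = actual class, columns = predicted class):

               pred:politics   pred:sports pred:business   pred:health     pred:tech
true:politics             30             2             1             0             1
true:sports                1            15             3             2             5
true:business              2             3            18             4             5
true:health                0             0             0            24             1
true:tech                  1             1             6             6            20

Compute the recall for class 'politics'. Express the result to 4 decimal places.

0.8824

Take TP from the diagonal, FP from the rest of the 'politics' prediction marginal, FN from the rest of the 'politics' actual marginal.
recall = TP/(TP+FN).
politics: TP=30, FN=2+1+0+1=4 → 30/34 = 0.88235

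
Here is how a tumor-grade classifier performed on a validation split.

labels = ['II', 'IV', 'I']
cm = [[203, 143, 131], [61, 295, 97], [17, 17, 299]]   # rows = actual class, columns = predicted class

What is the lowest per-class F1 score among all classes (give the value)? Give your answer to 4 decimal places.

0.5356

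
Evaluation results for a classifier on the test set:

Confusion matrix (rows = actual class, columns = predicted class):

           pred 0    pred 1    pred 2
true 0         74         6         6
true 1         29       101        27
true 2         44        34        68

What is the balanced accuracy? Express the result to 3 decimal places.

0.657

Balanced accuracy = mean of per-class recall.
  0: recall = 74/86 = 0.8605
  1: recall = 101/157 = 0.6433
  2: recall = 68/146 = 0.4658
Mean = (0.8605 + 0.6433 + 0.4658) / 3 = 0.657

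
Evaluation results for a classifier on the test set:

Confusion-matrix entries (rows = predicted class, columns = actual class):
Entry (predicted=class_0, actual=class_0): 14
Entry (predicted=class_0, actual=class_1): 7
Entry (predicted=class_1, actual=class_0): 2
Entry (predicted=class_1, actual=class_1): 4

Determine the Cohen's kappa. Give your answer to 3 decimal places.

0.257

Observed agreement pₒ = trace/N = 18/27 = 0.6667
Expected agreement pₑ = Σ (rowᵢ·colᵢ)/N² = (16·21 + 11·6)/27² = 0.5514
κ = (pₒ − pₑ)/(1 − pₑ) = (0.6667 − 0.5514)/(1 − 0.5514) = 0.257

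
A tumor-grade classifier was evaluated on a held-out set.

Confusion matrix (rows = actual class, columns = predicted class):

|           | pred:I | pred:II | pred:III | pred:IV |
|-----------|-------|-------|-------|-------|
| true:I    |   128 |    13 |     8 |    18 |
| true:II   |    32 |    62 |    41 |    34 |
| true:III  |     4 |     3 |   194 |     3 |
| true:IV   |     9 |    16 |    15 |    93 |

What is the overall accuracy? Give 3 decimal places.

Accuracy = trace / total = (128+62+194+93=477) / 673 = 477/673 = 0.709

0.709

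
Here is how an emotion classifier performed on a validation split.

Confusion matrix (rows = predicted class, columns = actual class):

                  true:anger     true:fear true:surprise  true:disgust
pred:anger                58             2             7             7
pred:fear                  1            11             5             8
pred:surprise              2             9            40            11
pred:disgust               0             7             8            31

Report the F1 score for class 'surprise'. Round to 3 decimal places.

F1 score = 2·TP/(2·TP+FP+FN).
surprise: TP=40, FP=2+9+11=22, FN=7+5+8=20 → 80/122 = 0.6557

0.656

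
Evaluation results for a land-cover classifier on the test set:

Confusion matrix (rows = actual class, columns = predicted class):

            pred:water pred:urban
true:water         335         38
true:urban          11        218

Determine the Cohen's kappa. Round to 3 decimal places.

Observed agreement pₒ = trace/N = 553/602 = 0.9186
Expected agreement pₑ = Σ (rowᵢ·colᵢ)/N² = (373·346 + 229·256)/602² = 0.5179
κ = (pₒ − pₑ)/(1 − pₑ) = (0.9186 − 0.5179)/(1 − 0.5179) = 0.831

0.831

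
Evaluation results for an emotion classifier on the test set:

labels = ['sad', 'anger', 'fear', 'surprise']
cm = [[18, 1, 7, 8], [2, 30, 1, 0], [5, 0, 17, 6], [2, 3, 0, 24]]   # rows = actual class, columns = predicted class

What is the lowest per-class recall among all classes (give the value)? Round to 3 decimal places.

0.529

Per-class recall (TP/(TP+FN)):
  sad: TP=18, FN=1+7+8=16 → 18/34 = 0.5294
  anger: TP=30, FN=2+1+0=3 → 30/33 = 0.9091
  fear: TP=17, FN=5+0+6=11 → 17/28 = 0.6071
  surprise: TP=24, FN=2+3+0=5 → 24/29 = 0.8276
Lowest is class 'sad' with recall = 0.529.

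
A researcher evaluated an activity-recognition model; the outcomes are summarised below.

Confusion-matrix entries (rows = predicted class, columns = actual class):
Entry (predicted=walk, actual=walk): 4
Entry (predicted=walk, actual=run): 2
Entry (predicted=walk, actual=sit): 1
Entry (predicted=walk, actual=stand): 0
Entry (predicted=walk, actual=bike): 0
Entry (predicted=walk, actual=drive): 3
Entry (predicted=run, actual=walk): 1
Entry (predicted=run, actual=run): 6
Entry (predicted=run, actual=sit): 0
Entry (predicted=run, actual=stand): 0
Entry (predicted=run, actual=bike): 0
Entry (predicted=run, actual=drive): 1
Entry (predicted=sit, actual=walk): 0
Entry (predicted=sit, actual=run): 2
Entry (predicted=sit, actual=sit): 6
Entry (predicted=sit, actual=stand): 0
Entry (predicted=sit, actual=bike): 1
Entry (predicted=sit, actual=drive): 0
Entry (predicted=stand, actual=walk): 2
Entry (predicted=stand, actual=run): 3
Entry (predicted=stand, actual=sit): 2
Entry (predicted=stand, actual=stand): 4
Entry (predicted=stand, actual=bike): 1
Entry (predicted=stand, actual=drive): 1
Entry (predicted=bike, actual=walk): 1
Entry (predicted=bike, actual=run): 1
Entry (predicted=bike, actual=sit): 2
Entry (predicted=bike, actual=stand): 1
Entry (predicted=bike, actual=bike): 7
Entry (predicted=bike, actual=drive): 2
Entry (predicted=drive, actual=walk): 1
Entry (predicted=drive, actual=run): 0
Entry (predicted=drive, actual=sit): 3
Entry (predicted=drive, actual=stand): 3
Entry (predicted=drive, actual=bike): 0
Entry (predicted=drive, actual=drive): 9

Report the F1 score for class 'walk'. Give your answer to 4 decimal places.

0.4211

Treat 'walk' as positive and all other classes as negative.
F1 score = 2·TP/(2·TP+FP+FN).
walk: TP=4, FP=2+1+0+0+3=6, FN=1+0+2+1+1=5 → 8/19 = 0.42105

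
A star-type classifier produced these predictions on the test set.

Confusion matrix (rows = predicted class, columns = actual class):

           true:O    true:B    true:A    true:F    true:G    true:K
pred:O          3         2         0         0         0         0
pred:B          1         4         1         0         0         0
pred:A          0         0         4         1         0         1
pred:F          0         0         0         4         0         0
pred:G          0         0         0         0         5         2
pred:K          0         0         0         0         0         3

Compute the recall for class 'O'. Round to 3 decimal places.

0.750

recall = TP/(TP+FN).
O: TP=3, FN=1+0+0+0+0=1 → 3/4 = 0.7500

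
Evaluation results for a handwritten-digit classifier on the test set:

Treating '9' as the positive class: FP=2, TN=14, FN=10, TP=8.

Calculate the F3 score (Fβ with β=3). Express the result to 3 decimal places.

Fβ = (1+β²)·TP / ((1+β²)·TP + β²·FN + FP), with β²=9
= 10·8 / (10·8 + 9·10 + 2) = 0.465

0.465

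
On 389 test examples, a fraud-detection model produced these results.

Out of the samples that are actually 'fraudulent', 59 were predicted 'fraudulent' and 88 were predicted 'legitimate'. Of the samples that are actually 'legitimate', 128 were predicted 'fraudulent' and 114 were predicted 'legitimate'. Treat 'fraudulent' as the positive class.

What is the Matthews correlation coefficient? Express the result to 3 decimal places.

-0.124

MCC = (TP·TN − FP·FN) / √((TP+FP)(TP+FN)(TN+FP)(TN+FN))
Numerator = 59·114 − 128·88 = -4538
Denominator = √(187·147·242·202) = √1343772276 = 36657.4996
MCC = -4538 / 36657.4996 = -0.124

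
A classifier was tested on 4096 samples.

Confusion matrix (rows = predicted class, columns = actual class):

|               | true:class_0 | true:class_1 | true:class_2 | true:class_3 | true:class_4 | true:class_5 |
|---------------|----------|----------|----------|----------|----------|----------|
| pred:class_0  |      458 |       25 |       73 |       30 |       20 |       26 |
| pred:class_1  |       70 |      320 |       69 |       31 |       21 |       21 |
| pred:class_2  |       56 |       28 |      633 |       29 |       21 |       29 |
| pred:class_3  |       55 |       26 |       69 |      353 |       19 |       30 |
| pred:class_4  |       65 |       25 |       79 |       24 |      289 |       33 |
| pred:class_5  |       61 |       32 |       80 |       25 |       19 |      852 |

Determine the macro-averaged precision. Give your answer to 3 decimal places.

0.687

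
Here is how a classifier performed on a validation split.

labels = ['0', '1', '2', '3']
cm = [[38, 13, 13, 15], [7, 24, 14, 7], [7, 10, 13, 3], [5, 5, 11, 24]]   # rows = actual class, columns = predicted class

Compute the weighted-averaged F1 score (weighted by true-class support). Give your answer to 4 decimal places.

Per-class F1 score (2·TP/(2·TP+FP+FN)):
  0: TP=38, FP=7+7+5=19, FN=13+13+15=41 → 76/136 = 0.55882
  1: TP=24, FP=13+10+5=28, FN=7+14+7=28 → 48/104 = 0.46154
  2: TP=13, FP=13+14+11=38, FN=7+10+3=20 → 26/84 = 0.30952
  3: TP=24, FP=15+7+3=25, FN=5+5+11=21 → 48/94 = 0.51064
Weighted-F1 score = Σ (supportᵢ/N)·F1 scoreᵢ with N=209: (79/209)·0.55882 + (52/209)·0.46154 + (33/209)·0.30952 + (45/209)·0.51064 = 0.4849

0.4849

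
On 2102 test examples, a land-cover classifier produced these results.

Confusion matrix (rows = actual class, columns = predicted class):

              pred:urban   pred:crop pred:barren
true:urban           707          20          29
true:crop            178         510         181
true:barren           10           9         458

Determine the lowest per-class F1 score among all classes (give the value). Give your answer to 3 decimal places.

0.724

Per-class F1 score (2·TP/(2·TP+FP+FN)):
  urban: TP=707, FP=178+10=188, FN=20+29=49 → 1414/1651 = 0.8565
  crop: TP=510, FP=20+9=29, FN=178+181=359 → 1020/1408 = 0.7244
  barren: TP=458, FP=29+181=210, FN=10+9=19 → 916/1145 = 0.8000
Lowest is class 'crop' with F1 score = 0.724.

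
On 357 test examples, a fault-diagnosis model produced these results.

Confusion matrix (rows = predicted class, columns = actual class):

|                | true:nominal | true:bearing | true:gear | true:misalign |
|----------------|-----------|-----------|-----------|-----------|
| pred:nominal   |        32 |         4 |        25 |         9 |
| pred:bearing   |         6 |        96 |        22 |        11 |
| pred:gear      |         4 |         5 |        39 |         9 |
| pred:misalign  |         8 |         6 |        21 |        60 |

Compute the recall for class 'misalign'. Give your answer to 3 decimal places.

0.674

Treat 'misalign' as positive and all other classes as negative.
recall = TP/(TP+FN).
misalign: TP=60, FN=9+11+9=29 → 60/89 = 0.6742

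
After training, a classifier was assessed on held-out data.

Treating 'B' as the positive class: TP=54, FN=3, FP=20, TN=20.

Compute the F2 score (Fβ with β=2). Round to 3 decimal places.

0.894

Fβ = (1+β²)·TP / ((1+β²)·TP + β²·FN + FP), with β²=4
= 5·54 / (5·54 + 4·3 + 20) = 0.894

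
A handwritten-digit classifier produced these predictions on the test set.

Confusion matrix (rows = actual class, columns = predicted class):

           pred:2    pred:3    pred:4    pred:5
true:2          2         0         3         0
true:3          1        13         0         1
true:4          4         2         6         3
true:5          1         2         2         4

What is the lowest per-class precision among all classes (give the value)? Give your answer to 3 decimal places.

0.250

Per-class precision (TP/(TP+FP)):
  2: TP=2, FP=1+4+1=6 → 2/8 = 0.2500
  3: TP=13, FP=0+2+2=4 → 13/17 = 0.7647
  4: TP=6, FP=3+0+2=5 → 6/11 = 0.5455
  5: TP=4, FP=0+1+3=4 → 4/8 = 0.5000
Lowest is class '2' with precision = 0.250.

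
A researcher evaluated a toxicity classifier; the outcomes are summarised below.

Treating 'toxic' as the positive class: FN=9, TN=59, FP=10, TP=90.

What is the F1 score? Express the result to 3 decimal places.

0.905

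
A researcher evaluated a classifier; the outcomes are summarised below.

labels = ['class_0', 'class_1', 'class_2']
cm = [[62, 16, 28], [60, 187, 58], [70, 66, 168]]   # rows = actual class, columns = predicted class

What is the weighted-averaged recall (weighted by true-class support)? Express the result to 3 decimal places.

0.583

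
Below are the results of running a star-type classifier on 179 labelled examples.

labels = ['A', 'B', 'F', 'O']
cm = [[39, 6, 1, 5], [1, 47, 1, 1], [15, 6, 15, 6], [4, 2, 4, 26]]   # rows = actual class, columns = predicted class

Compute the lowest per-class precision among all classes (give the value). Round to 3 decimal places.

Per-class precision (TP/(TP+FP)):
  A: TP=39, FP=1+15+4=20 → 39/59 = 0.6610
  B: TP=47, FP=6+6+2=14 → 47/61 = 0.7705
  F: TP=15, FP=1+1+4=6 → 15/21 = 0.7143
  O: TP=26, FP=5+1+6=12 → 26/38 = 0.6842
Lowest is class 'A' with precision = 0.661.

0.661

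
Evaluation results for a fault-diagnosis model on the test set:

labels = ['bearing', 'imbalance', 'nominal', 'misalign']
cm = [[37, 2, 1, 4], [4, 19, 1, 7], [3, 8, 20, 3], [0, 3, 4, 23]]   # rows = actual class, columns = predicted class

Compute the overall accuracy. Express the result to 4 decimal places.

Accuracy = trace / total = (37+19+20+23=99) / 139 = 99/139 = 0.7122

0.7122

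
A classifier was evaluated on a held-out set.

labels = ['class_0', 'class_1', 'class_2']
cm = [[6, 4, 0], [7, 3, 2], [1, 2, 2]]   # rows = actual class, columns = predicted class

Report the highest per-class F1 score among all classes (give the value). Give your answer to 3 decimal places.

Per-class F1 score (2·TP/(2·TP+FP+FN)):
  class_0: TP=6, FP=7+1=8, FN=4+0=4 → 12/24 = 0.5000
  class_1: TP=3, FP=4+2=6, FN=7+2=9 → 6/21 = 0.2857
  class_2: TP=2, FP=0+2=2, FN=1+2=3 → 4/9 = 0.4444
Highest is class 'class_0' with F1 score = 0.500.

0.500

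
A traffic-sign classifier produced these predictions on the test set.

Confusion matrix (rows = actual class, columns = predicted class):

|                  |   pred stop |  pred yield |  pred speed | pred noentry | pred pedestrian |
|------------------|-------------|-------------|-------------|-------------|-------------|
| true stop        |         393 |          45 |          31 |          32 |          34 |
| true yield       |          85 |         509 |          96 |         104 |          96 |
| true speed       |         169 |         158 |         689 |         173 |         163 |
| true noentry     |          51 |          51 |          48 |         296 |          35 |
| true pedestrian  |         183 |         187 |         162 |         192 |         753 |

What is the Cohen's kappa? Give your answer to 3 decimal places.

Observed agreement pₒ = trace/N = 2640/4735 = 0.5576
Expected agreement pₑ = Σ (rowᵢ·colᵢ)/N² = (535·881 + 890·950 + 1352·1026 + 481·797 + 1477·1081)/4735² = 0.2089
κ = (pₒ − pₑ)/(1 − pₑ) = (0.5576 − 0.2089)/(1 − 0.2089) = 0.441

0.441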